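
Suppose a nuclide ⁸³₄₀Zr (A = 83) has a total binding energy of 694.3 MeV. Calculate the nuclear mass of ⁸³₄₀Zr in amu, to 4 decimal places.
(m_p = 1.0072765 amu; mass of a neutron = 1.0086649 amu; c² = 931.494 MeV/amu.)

Mass defect = 694.3 MeV / (931.494 MeV/amu) = 0.745362 amu
Constituent mass = 40(1.0072765) + 43(1.0086649) = 83.6636507 amu
Nuclear mass = 83.6636507 − 0.745362 = 82.9182887 amu ≈ 82.9183 amu (to 4 decimal places)

82.9183 amu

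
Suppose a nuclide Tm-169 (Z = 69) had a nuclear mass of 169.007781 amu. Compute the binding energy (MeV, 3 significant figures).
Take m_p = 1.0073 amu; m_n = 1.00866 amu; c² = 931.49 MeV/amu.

1270 MeV

With 69 protons and 100 neutrons (A = 169):
Σm = 69·m_p + 100·m_n = 69.5037 + 100.86600 = 170.36970 amu
The mass defect is 170.36970 − 169.007781 = 1.361919 amu.
Converting to energy: 1.361919 amu × 931.49 MeV/amu = 1268.61 MeV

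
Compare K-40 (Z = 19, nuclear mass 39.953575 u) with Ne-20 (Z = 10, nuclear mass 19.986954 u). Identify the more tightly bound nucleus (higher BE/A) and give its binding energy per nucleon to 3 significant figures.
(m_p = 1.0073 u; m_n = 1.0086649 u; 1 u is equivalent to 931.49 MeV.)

K-40; 8.55 MeV/nucleon

K-40: Σm = 19(1.0073) + 21(1.0086649) = 40.3206629 u; Δm = 0.3670879 u; E_B = 341.939 MeV; E_B/A = 8.548 MeV
Ne-20: Σm = 10(1.0073) + 10(1.0086649) = 20.1596490 u; Δm = 0.1726950 u; E_B = 160.86 MeV; E_B/A = 8.043 MeV
K-40 has the higher binding energy per nucleon, so it is the more tightly bound nucleus.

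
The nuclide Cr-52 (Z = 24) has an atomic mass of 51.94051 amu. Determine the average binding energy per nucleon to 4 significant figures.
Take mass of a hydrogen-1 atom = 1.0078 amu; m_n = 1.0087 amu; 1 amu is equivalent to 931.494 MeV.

Σm = 24·m(¹H) + 28·m_n = 24.1872 + 28.2436 = 52.4308 amu
The mass defect is 52.4308 − 51.94051 = 0.49029 amu.
Binding energy = Δm·c² = 0.49029 × 931.494 MeV/amu = 456.702 MeV
Dividing by A = 52 gives 8.783 MeV per nucleon.

8.783 MeV/nucleon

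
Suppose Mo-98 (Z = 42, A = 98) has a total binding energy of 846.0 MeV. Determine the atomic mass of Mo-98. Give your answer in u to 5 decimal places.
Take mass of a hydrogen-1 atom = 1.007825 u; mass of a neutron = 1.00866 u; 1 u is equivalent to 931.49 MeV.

Mass defect = 846.0 MeV / (931.49 MeV/u) = 0.9082223 u
Constituent mass = 42(1.007825) + 56(1.00866) = 98.813610 u
Atomic mass = 98.813610 − 0.9082223 = 97.9053877 u ≈ 97.90539 u (to 5 decimal places)

97.90539 u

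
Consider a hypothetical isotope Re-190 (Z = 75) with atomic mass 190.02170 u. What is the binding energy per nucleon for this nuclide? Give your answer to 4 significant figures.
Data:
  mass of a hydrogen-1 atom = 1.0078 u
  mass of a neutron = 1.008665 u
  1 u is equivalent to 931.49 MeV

7.647 MeV/nucleon

Σm = 75·m(¹H) + 115·m_n = 75.5850 + 115.996475 = 191.581475 u
Mass defect Δm = 191.581475 − 190.02170 = 1.559775 u
Converting to energy: 1.559775 u × 931.49 MeV/u = 1452.91 MeV
BE/A = 1452.91 MeV / 190 = 7.647 MeV/nucleon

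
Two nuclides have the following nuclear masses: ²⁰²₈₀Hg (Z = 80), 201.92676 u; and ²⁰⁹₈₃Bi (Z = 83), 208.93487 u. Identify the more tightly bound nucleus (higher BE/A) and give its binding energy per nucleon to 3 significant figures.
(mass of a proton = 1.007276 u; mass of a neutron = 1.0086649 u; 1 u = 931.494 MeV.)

²⁰²₈₀Hg: Σm = 80(1.007276) + 122(1.0086649) = 203.6391978 u; Δm = 1.7124378 u; E_B = 1595.1 MeV; E_B/A = 7.897 MeV
²⁰⁹₈₃Bi: Σm = 83(1.007276) + 126(1.0086649) = 210.6956854 u; Δm = 1.7608154 u; E_B = 1640.2 MeV; E_B/A = 7.848 MeV
²⁰²₈₀Hg has the higher binding energy per nucleon, so it is the more tightly bound nucleus.

²⁰²₈₀Hg; 7.90 MeV/nucleon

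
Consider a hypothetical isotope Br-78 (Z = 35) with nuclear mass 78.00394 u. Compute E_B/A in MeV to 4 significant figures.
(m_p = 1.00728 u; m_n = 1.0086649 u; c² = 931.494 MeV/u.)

Mass of separated nucleons = 35(1.00728) + 43(1.0086649) = 35.25480 + 43.3725907 = 78.6273907 u
Δm = 78.6273907 − 78.00394 = 0.6234507 u
Binding energy = Δm·c² = 0.6234507 × 931.494 MeV/u = 580.741 MeV
BE/A = 580.741 MeV / 78 = 7.445 MeV/nucleon

7.445 MeV/nucleon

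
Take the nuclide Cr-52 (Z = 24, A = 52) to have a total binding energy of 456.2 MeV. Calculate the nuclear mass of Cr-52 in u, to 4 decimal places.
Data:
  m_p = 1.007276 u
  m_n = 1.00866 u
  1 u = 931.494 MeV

Mass defect = 456.2 MeV / (931.494 MeV/u) = 0.489751 u
Constituent mass = 24(1.007276) + 28(1.00866) = 52.417104 u
Nuclear mass = 52.417104 − 0.489751 = 51.927353 u ≈ 51.9274 u (to 4 decimal places)

51.9274 u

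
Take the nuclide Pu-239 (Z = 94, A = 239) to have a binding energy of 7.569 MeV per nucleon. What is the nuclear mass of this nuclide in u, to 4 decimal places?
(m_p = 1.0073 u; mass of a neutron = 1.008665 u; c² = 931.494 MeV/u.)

Total binding energy = 239 × 7.569 = 1808.991 MeV
Mass defect = 1808.991 MeV / (931.494 MeV/u) = 1.942032 u
Constituent mass = 94(1.0073) + 145(1.008665) = 240.942625 u
Nuclear mass = 240.942625 − 1.942032 = 239.000593 u ≈ 239.0006 u (to 4 decimal places)

239.0006 u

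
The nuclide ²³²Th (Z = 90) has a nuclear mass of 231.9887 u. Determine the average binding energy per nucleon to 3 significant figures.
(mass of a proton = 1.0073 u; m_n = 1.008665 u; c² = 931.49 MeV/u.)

7.62 MeV/nucleon

Σm = 90·m_p + 142·m_n = 90.6570 + 143.230430 = 233.887430 u
Mass defect Δm = 233.887430 − 231.9887 = 1.898730 u
Binding energy = Δm·c² = 1.898730 × 931.49 MeV/u = 1768.65 MeV
Per nucleon: 1768.65 / 232 = 7.623 MeV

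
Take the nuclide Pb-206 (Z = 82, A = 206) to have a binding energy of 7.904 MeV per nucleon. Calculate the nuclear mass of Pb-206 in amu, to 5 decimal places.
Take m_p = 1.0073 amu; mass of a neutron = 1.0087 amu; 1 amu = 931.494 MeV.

Total binding energy = 206 × 7.904 = 1628.224 MeV
Mass defect = 1628.224 MeV / (931.494 MeV/amu) = 1.7479705 amu
Constituent mass = 82(1.0073) + 124(1.0087) = 207.6774 amu
Nuclear mass = 207.6774 − 1.7479705 = 205.9294295 amu ≈ 205.92943 amu (to 5 decimal places)

205.92943 amu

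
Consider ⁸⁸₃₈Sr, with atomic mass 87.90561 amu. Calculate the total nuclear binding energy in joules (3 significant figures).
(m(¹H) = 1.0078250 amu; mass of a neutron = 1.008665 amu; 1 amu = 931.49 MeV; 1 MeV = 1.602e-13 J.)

1.23e-10 J

With 38 protons and 50 neutrons (A = 88):
Total constituent mass: 38 × 1.0078250 + 50 × 1.008665 = 88.7306000 amu
Mass defect Δm = 88.7306000 − 87.90561 = 0.8249900 amu
Binding energy = Δm·c² = 0.8249900 × 931.49 MeV/amu = 768.470 MeV
In joules: 768.470 MeV × 1.602e-13 J/MeV = 1.2311e-10 J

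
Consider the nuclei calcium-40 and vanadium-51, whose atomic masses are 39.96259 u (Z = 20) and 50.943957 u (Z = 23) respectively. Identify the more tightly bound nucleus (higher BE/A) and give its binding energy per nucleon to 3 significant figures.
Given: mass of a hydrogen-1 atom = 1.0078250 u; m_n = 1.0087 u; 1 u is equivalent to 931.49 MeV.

vanadium-51; 8.76 MeV/nucleon

calcium-40: Σm = 20(1.0078250) + 20(1.0087) = 40.3305000 u; Δm = 0.3679100 u; E_B = 342.70 MeV; E_B/A = 8.568 MeV
vanadium-51: Σm = 23(1.0078250) + 28(1.0087) = 51.4235750 u; Δm = 0.4796180 u; E_B = 446.76 MeV; E_B/A = 8.760 MeV
vanadium-51 has the higher binding energy per nucleon, so it is the more tightly bound nucleus.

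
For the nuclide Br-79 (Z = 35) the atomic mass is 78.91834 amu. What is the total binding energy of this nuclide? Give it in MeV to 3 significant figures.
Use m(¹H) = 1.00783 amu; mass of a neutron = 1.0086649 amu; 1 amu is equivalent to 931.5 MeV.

With 35 protons and 44 neutrons (A = 79):
Σm = 35·m(¹H) + 44·m_n = 35.27405 + 44.3812556 = 79.6553056 amu
The mass defect is 79.6553056 − 78.91834 = 0.7369656 amu.
Converting to energy: 0.7369656 amu × 931.5 MeV/amu = 686.483 MeV

686 MeV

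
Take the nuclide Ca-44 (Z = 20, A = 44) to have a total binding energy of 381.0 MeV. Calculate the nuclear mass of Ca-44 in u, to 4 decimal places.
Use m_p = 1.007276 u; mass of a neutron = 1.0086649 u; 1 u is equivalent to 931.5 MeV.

Mass defect = 381.0 MeV / (931.5 MeV/u) = 0.409018 u
Constituent mass = 20(1.007276) + 24(1.0086649) = 44.3534776 u
Nuclear mass = 44.3534776 − 0.409018 = 43.9444596 u ≈ 43.9445 u (to 4 decimal places)

43.9445 u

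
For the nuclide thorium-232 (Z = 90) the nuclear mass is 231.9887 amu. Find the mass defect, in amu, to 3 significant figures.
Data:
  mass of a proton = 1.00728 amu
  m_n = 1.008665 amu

1.90 amu

Total constituent mass: 90 × 1.00728 + 142 × 1.008665 = 233.885630 amu
Δm = 233.885630 − 231.9887 = 1.896930 amu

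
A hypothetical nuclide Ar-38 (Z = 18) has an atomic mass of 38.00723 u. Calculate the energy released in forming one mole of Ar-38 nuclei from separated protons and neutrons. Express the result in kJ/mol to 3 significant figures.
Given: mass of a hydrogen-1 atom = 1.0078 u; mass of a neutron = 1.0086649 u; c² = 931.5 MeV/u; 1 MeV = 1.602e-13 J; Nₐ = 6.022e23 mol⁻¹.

Σm = 18·m(¹H) + 20·m_n = 18.1404 + 20.1732980 = 38.3136980 u
Δm = 38.3136980 − 38.00723 = 0.3064680 u
Binding energy = Δm·c² = 0.3064680 × 931.5 MeV/u = 285.475 MeV
Per nucleus in joules: 285.475 MeV × 1.602e-13 J/MeV = 4.5733e-11 J
Per mole: 4.5733e-11 J × 6.022e23 mol⁻¹ = 2.7540e+13 J/mol

2.75e+10 kJ/mol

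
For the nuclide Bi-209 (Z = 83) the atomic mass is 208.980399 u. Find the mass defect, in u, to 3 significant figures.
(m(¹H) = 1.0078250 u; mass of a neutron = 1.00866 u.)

1.76 u

Total constituent mass: 83 × 1.0078250 + 126 × 1.00866 = 210.7406350 u
Mass defect Δm = 210.7406350 − 208.980399 = 1.7602360 u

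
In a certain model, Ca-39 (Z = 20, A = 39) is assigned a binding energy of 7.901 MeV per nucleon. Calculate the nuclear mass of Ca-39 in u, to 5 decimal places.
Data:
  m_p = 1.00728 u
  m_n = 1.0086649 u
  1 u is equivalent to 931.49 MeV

Total binding energy = 39 × 7.901 = 308.139 MeV
Mass defect = 308.139 MeV / (931.49 MeV/u) = 0.3308023 u
Constituent mass = 20(1.00728) + 19(1.0086649) = 39.3102331 u
Nuclear mass = 39.3102331 − 0.3308023 = 38.9794308 u ≈ 38.97943 u (to 5 decimal places)

38.97943 u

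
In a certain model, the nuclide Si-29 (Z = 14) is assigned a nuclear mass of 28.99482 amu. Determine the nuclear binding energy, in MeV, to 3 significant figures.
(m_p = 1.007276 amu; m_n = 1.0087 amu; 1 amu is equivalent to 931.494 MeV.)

221 MeV

With 14 protons and 15 neutrons (A = 29):
Σm = 14·m_p + 15·m_n = 14.101864 + 15.1305 = 29.232364 amu
Mass defect Δm = 29.232364 − 28.99482 = 0.237544 amu
Binding energy = Δm·c² = 0.237544 × 931.494 MeV/amu = 221.271 MeV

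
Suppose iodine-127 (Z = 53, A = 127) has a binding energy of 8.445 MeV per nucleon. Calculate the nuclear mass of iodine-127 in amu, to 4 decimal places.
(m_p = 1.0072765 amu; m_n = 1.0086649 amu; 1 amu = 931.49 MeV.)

126.8755 amu

Total binding energy = 127 × 8.445 = 1072.515 MeV
Mass defect = 1072.515 MeV / (931.49 MeV/amu) = 1.151397 amu
Constituent mass = 53(1.0072765) + 74(1.0086649) = 128.0268571 amu
Nuclear mass = 128.0268571 − 1.151397 = 126.8754601 amu ≈ 126.8755 amu (to 4 decimal places)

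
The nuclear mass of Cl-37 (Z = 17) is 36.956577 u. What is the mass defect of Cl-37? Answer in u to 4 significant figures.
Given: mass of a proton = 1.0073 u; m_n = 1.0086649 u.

0.3408 u

The nucleus contains 17 protons and 37 − 17 = 20 neutrons.
Mass of separated nucleons = 17(1.0073) + 20(1.0086649) = 17.1241 + 20.1732980 = 37.2973980 u
Mass defect Δm = 37.2973980 − 36.956577 = 0.3408210 u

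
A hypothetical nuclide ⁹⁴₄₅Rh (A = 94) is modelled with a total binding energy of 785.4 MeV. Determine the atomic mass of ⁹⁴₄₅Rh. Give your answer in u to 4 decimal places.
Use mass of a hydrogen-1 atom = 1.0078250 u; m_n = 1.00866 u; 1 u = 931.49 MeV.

93.9333 u

Mass defect = 785.4 MeV / (931.49 MeV/u) = 0.843165 u
Constituent mass = 45(1.0078250) + 49(1.00866) = 94.7764650 u
Atomic mass = 94.7764650 − 0.843165 = 93.9333000 u ≈ 93.9333 u (to 4 decimal places)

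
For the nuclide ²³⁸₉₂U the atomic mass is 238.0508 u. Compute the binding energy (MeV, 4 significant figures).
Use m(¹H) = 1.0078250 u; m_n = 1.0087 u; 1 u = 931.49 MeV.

1806 MeV

Z = 92, so N = A − Z = 238 − 92 = 146.
Total constituent mass: 92 × 1.0078250 + 146 × 1.0087 = 239.9901000 u
Mass defect Δm = 239.9901000 − 238.0508 = 1.9393000 u
E_B = 1.9393000 × 931.49 = 1806.44 MeV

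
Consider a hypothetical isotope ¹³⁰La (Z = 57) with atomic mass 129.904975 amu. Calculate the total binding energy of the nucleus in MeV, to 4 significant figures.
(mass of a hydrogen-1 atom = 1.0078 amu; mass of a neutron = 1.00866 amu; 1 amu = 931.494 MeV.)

1092 MeV

With 57 protons and 73 neutrons (A = 130):
Total constituent mass: 57 × 1.0078 + 73 × 1.00866 = 131.07678 amu
Δm = 131.07678 − 129.904975 = 1.171805 amu
Binding energy = Δm·c² = 1.171805 × 931.494 MeV/amu = 1091.53 MeV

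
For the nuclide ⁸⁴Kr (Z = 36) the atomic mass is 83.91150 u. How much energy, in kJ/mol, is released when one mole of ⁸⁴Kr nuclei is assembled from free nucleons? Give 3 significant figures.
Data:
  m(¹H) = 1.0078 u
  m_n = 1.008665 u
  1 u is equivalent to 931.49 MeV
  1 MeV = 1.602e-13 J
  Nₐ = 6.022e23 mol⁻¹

7.06e+10 kJ/mol

Mass of separated nucleons = 36(1.0078) + 48(1.008665) = 36.2808 + 48.415920 = 84.696720 u
Mass defect Δm = 84.696720 − 83.91150 = 0.785220 u
Binding energy = Δm·c² = 0.785220 × 931.49 MeV/u = 731.425 MeV
Per nucleus in joules: 731.425 MeV × 1.602e-13 J/MeV = 1.1717e-10 J
Per mole: 1.1717e-10 J × 6.022e23 mol⁻¹ = 7.0560e+13 J/mol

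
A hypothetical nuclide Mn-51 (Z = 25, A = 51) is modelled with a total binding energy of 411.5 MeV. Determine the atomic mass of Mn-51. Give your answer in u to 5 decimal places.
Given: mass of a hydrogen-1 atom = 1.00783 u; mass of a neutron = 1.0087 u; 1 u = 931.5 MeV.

Mass defect = 411.5 MeV / (931.5 MeV/u) = 0.4417606 u
Constituent mass = 25(1.00783) + 26(1.0087) = 51.42195 u
Atomic mass = 51.42195 − 0.4417606 = 50.9801894 u ≈ 50.98019 u (to 5 decimal places)

50.98019 u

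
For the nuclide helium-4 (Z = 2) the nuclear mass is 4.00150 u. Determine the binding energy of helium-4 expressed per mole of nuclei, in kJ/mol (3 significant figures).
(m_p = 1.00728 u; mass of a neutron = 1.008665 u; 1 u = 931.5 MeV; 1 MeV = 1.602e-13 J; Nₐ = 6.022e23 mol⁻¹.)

2.73e+09 kJ/mol

With 2 protons and 2 neutrons (A = 4):
Σm = 2·m_p + 2·m_n = 2.01456 + 2.017330 = 4.031890 u
The mass defect is 4.031890 − 4.00150 = 0.030390 u.
E_B = 0.030390 × 931.5 = 28.3083 MeV
Per nucleus in joules: 28.3083 MeV × 1.602e-13 J/MeV = 4.5350e-12 J
Per mole: 4.5350e-12 J × 6.022e23 mol⁻¹ = 2.7310e+12 J/mol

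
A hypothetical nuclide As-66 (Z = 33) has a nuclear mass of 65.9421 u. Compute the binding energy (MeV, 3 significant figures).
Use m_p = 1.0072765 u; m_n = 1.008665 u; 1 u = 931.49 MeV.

544 MeV

Total constituent mass: 33 × 1.0072765 + 33 × 1.008665 = 66.5260695 u
Δm = 66.5260695 − 65.9421 = 0.5839695 u
Binding energy = Δm·c² = 0.5839695 × 931.49 MeV/u = 543.962 MeV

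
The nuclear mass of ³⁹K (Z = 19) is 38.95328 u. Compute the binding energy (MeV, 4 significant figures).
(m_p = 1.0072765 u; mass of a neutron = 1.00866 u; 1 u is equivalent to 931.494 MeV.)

The nucleus contains 19 protons and 39 − 19 = 20 neutrons.
Total constituent mass: 19 × 1.0072765 + 20 × 1.00866 = 39.3114535 u
Δm = 39.3114535 − 38.95328 = 0.3581735 u
Binding energy = Δm·c² = 0.3581735 × 931.494 MeV/u = 333.636 MeV

333.6 MeV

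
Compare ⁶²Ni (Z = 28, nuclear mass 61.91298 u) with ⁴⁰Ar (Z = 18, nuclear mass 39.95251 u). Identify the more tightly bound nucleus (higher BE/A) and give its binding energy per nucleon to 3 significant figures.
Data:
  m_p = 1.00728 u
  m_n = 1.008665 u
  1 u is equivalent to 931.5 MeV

⁶²Ni: Σm = 28(1.00728) + 34(1.008665) = 62.498450 u; Δm = 0.585470 u; E_B = 545.37 MeV; E_B/A = 8.796 MeV
⁴⁰Ar: Σm = 18(1.00728) + 22(1.008665) = 40.321670 u; Δm = 0.369160 u; E_B = 343.87 MeV; E_B/A = 8.597 MeV
⁶²Ni has the higher binding energy per nucleon, so it is the more tightly bound nucleus.

⁶²Ni; 8.80 MeV/nucleon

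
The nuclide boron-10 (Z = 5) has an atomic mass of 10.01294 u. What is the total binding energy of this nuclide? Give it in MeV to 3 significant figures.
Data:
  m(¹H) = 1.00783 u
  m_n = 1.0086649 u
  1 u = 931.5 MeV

The nucleus contains 5 protons and 10 − 5 = 5 neutrons.
Σm = 5·m(¹H) + 5·m_n = 5.03915 + 5.0433245 = 10.0824745 u
The mass defect is 10.0824745 − 10.01294 = 0.0695345 u.
Binding energy = Δm·c² = 0.0695345 × 931.5 MeV/u = 64.7714 MeV

64.8 MeV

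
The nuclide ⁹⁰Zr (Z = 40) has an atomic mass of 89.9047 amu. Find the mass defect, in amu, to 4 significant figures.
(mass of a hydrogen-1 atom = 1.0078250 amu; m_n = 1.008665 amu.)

With 40 protons and 50 neutrons (A = 90):
Σm = 40·m(¹H) + 50·m_n = 40.3130000 + 50.433250 = 90.7462500 amu
Mass defect Δm = 90.7462500 − 89.9047 = 0.8415500 amu

0.8416 amu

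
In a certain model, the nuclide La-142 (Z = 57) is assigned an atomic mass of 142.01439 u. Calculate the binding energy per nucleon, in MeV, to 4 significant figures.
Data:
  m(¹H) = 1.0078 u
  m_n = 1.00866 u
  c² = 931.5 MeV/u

Z = 57, so N = A − Z = 142 − 57 = 85.
Total constituent mass: 57 × 1.0078 + 85 × 1.00866 = 143.18070 u
The mass defect is 143.18070 − 142.01439 = 1.16631 u.
Converting to energy: 1.16631 u × 931.5 MeV/u = 1086.42 MeV
BE/A = 1086.42 MeV / 142 = 7.651 MeV/nucleon

7.651 MeV/nucleon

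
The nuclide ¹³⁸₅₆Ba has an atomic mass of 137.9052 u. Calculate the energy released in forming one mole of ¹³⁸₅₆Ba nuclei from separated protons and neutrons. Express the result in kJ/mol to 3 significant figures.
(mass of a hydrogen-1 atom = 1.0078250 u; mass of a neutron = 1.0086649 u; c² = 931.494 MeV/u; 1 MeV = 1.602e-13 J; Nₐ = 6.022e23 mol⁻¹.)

1.12e+11 kJ/mol

The nucleus contains 56 protons and 138 − 56 = 82 neutrons.
Mass of separated nucleons = 56(1.0078250) + 82(1.0086649) = 56.4382000 + 82.7105218 = 139.1487218 u
Δm = 139.1487218 − 137.9052 = 1.2435218 u
E_B = 1.2435218 × 931.494 = 1158.33 MeV
Per nucleus in joules: 1158.33 MeV × 1.602e-13 J/MeV = 1.8556e-10 J
Per mole: 1.8556e-10 J × 6.022e23 mol⁻¹ = 1.1174e+14 J/mol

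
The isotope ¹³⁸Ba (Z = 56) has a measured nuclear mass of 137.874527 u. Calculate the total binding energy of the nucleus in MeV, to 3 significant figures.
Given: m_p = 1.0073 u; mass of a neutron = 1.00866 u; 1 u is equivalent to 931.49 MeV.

Mass of separated nucleons = 56(1.0073) + 82(1.00866) = 56.4088 + 82.71012 = 139.11892 u
Δm = 139.11892 − 137.874527 = 1.244393 u
E_B = 1.244393 × 931.49 = 1159.14 MeV

1160 MeV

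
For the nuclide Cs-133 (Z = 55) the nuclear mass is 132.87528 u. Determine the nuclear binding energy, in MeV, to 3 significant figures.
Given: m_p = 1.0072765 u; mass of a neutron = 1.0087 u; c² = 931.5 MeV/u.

1120 MeV

Total constituent mass: 55 × 1.0072765 + 78 × 1.0087 = 134.0788075 u
Δm = 134.0788075 − 132.87528 = 1.2035275 u
Binding energy = Δm·c² = 1.2035275 × 931.5 MeV/u = 1121.09 MeV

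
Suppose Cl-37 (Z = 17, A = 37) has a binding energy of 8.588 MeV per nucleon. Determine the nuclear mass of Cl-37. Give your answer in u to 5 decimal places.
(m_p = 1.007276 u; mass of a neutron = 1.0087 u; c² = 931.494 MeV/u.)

36.95657 u

Total binding energy = 37 × 8.588 = 317.756 MeV
Mass defect = 317.756 MeV / (931.494 MeV/u) = 0.3411251 u
Constituent mass = 17(1.007276) + 20(1.0087) = 37.297692 u
Nuclear mass = 37.297692 − 0.3411251 = 36.9565669 u ≈ 36.95657 u (to 5 decimal places)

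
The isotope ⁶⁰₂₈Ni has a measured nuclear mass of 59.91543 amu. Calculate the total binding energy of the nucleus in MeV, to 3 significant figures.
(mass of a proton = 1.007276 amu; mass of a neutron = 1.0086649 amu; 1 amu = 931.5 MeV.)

Z = 28, so N = A − Z = 60 − 28 = 32.
Σm = 28·m_p + 32·m_n = 28.203728 + 32.2772768 = 60.4810048 amu
Mass defect Δm = 60.4810048 − 59.91543 = 0.5655748 amu
Binding energy = Δm·c² = 0.5655748 × 931.5 MeV/amu = 526.833 MeV

527 MeV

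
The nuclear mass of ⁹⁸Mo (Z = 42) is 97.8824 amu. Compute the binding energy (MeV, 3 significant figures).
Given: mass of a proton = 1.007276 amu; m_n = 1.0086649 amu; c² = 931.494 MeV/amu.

846 MeV

Mass of separated nucleons = 42(1.007276) + 56(1.0086649) = 42.305592 + 56.4852344 = 98.7908264 amu
Mass defect Δm = 98.7908264 − 97.8824 = 0.9084264 amu
E_B = 0.9084264 × 931.494 = 846.194 MeV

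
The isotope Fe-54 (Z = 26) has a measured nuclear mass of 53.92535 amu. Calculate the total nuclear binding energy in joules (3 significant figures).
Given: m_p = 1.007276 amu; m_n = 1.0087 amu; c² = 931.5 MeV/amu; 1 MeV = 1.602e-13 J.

7.57e-11 J

The nucleus contains 26 protons and 54 − 26 = 28 neutrons.
Mass of separated nucleons = 26(1.007276) + 28(1.0087) = 26.189176 + 28.2436 = 54.432776 amu
Δm = 54.432776 − 53.92535 = 0.507426 amu
Binding energy = Δm·c² = 0.507426 × 931.5 MeV/amu = 472.667 MeV
In joules: 472.667 MeV × 1.602e-13 J/MeV = 7.5721e-11 J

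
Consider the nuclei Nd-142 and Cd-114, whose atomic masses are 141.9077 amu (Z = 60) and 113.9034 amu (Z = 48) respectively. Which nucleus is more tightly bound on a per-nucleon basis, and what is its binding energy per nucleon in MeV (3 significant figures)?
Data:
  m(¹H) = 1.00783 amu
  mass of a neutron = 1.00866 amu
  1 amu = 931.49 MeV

Cd-114; 8.53 MeV/nucleon

Nd-142: Σm = 60(1.00783) + 82(1.00866) = 143.17992 amu; Δm = 1.27222 amu; E_B = 1185.06 MeV; E_B/A = 8.345 MeV
Cd-114: Σm = 48(1.00783) + 66(1.00866) = 114.94740 amu; Δm = 1.04400 amu; E_B = 972.476 MeV; E_B/A = 8.530 MeV
Cd-114 has the higher binding energy per nucleon, so it is the more tightly bound nucleus.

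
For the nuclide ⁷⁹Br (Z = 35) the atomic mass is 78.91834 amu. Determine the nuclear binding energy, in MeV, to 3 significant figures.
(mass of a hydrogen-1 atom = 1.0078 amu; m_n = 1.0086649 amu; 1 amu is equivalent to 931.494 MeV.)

Σm = 35·m(¹H) + 44·m_n = 35.2730 + 44.3812556 = 79.6542556 amu
The mass defect is 79.6542556 − 78.91834 = 0.7359156 amu.
Converting to energy: 0.7359156 amu × 931.494 MeV/amu = 685.501 MeV

686 MeV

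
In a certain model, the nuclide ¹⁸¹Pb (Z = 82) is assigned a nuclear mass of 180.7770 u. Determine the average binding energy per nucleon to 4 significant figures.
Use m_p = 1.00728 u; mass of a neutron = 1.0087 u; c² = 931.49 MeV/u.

8.652 MeV/nucleon

Mass of separated nucleons = 82(1.00728) + 99(1.0087) = 82.59696 + 99.8613 = 182.45826 u
The mass defect is 182.45826 − 180.7770 = 1.68126 u.
Converting to energy: 1.68126 u × 931.49 MeV/u = 1566.08 MeV
BE/A = 1566.08 MeV / 181 = 8.652 MeV/nucleon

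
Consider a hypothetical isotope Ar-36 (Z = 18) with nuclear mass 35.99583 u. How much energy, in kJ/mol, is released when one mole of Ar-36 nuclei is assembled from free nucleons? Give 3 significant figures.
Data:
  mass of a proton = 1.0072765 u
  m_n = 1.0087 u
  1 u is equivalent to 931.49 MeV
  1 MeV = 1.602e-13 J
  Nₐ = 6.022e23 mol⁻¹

2.62e+10 kJ/mol

Total constituent mass: 18 × 1.0072765 + 18 × 1.0087 = 36.2875770 u
Δm = 36.2875770 − 35.99583 = 0.2917470 u
E_B = 0.2917470 × 931.49 = 271.759 MeV
Per nucleus in joules: 271.759 MeV × 1.602e-13 J/MeV = 4.3536e-11 J
Per mole: 4.3536e-11 J × 6.022e23 mol⁻¹ = 2.6217e+13 J/mol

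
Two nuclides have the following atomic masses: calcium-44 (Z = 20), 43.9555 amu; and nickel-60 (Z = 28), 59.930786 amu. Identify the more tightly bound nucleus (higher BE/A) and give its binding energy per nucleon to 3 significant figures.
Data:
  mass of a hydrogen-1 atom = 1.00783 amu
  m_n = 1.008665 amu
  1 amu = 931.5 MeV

nickel-60; 8.78 MeV/nucleon

calcium-44: Σm = 20(1.00783) + 24(1.008665) = 44.364560 amu; Δm = 0.409060 amu; E_B = 381.04 MeV; E_B/A = 8.660 MeV
nickel-60: Σm = 28(1.00783) + 32(1.008665) = 60.496520 amu; Δm = 0.565734 amu; E_B = 526.98 MeV; E_B/A = 8.783 MeV
nickel-60 has the higher binding energy per nucleon, so it is the more tightly bound nucleus.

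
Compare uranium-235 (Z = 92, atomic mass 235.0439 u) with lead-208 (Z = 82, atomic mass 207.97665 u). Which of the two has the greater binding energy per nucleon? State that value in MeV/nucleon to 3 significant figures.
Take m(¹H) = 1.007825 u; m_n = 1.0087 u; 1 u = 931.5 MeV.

uranium-235: Σm = 92(1.007825) + 143(1.0087) = 236.964000 u; Δm = 1.920100 u; E_B = 1788.6 MeV; E_B/A = 7.611 MeV
lead-208: Σm = 82(1.007825) + 126(1.0087) = 209.737850 u; Δm = 1.761200 u; E_B = 1640.56 MeV; E_B/A = 7.887 MeV
lead-208 has the higher binding energy per nucleon, so it is the more tightly bound nucleus.

lead-208; 7.89 MeV/nucleon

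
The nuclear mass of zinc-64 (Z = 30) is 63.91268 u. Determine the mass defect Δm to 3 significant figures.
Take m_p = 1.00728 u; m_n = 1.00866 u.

Z = 30, so N = A − Z = 64 − 30 = 34.
Total constituent mass: 30 × 1.00728 + 34 × 1.00866 = 64.51284 u
Mass defect Δm = 64.51284 − 63.91268 = 0.60016 u

0.600 u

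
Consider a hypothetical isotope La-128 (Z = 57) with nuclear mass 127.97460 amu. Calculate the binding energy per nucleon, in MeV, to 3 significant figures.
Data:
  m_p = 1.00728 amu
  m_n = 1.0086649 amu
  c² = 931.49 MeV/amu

Z = 57, so N = A − Z = 128 − 57 = 71.
Mass of separated nucleons = 57(1.00728) + 71(1.0086649) = 57.41496 + 71.6152079 = 129.0301679 amu
Δm = 129.0301679 − 127.97460 = 1.0555679 amu
Binding energy = Δm·c² = 1.0555679 × 931.49 MeV/amu = 983.251 MeV
Dividing by A = 128 gives 7.682 MeV per nucleon.

7.68 MeV/nucleon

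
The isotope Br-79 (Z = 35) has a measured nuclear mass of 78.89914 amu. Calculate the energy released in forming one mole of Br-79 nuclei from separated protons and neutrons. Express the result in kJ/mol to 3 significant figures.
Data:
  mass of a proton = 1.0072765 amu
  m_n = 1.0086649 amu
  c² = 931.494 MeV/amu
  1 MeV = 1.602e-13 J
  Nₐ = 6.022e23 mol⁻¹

Total constituent mass: 35 × 1.0072765 + 44 × 1.0086649 = 79.6359331 amu
Mass defect Δm = 79.6359331 − 78.89914 = 0.7367931 amu
Converting to energy: 0.7367931 amu × 931.494 MeV/amu = 686.318 MeV
Per nucleus in joules: 686.318 MeV × 1.602e-13 J/MeV = 1.0995e-10 J
Per mole: 1.0995e-10 J × 6.022e23 mol⁻¹ = 6.6212e+13 J/mol

6.62e+10 kJ/mol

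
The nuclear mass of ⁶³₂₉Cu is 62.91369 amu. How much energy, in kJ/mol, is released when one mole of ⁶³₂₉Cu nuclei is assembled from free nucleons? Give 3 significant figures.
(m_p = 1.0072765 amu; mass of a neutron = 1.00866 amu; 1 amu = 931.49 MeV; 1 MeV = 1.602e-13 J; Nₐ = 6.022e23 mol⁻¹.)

Z = 29, so N = A − Z = 63 − 29 = 34.
Total constituent mass: 29 × 1.0072765 + 34 × 1.00866 = 63.5054585 amu
The mass defect is 63.5054585 − 62.91369 = 0.5917685 amu.
Binding energy = Δm·c² = 0.5917685 × 931.49 MeV/amu = 551.226 MeV
Per nucleus in joules: 551.226 MeV × 1.602e-13 J/MeV = 8.8306e-11 J
Per mole: 8.8306e-11 J × 6.022e23 mol⁻¹ = 5.3178e+13 J/mol

5.32e+10 kJ/mol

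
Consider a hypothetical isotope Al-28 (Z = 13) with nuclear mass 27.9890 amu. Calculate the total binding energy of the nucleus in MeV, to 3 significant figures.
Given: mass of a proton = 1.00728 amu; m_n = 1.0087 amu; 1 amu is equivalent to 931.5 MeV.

With 13 protons and 15 neutrons (A = 28):
Total constituent mass: 13 × 1.00728 + 15 × 1.0087 = 28.22514 amu
Mass defect Δm = 28.22514 − 27.9890 = 0.23614 amu
E_B = 0.23614 × 931.5 = 219.964 MeV

220 MeV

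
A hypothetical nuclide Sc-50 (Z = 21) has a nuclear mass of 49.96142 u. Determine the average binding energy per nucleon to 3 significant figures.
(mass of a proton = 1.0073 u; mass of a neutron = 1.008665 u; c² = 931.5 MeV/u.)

8.26 MeV/nucleon

Σm = 21·m_p + 29·m_n = 21.1533 + 29.251285 = 50.404585 u
The mass defect is 50.404585 − 49.96142 = 0.443165 u.
Binding energy = Δm·c² = 0.443165 × 931.5 MeV/u = 412.808 MeV
Per nucleon: 412.808 / 50 = 8.256 MeV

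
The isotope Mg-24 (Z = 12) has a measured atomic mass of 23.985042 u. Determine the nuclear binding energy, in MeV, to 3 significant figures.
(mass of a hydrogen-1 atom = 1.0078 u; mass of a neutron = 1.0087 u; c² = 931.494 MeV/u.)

Σm = 12·m(¹H) + 12·m_n = 12.0936 + 12.1044 = 24.1980 u
The mass defect is 24.1980 − 23.985042 = 0.212958 u.
Converting to energy: 0.212958 u × 931.494 MeV/u = 198.369 MeV

198 MeV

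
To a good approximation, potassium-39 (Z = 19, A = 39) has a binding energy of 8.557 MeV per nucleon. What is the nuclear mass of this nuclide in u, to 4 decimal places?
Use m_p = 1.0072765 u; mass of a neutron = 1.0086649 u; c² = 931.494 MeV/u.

Total binding energy = 39 × 8.557 = 333.723 MeV
Mass defect = 333.723 MeV / (931.494 MeV/u) = 0.358266 u
Constituent mass = 19(1.0072765) + 20(1.0086649) = 39.3115515 u
Nuclear mass = 39.3115515 − 0.358266 = 38.9532855 u ≈ 38.9533 u (to 4 decimal places)

38.9533 u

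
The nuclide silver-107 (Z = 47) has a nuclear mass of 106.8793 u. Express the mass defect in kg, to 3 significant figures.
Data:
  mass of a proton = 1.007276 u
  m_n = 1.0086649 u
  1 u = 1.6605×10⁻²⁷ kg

1.63e-27 kg

Z = 47, so N = A − Z = 107 − 47 = 60.
Mass of separated nucleons = 47(1.007276) + 60(1.0086649) = 47.341972 + 60.5198940 = 107.8618660 u
Δm = 107.8618660 − 106.8793 = 0.9825660 u
In SI units: 0.9825660 u × 1.6605×10⁻²⁷ kg/u = 1.6316e-27 kg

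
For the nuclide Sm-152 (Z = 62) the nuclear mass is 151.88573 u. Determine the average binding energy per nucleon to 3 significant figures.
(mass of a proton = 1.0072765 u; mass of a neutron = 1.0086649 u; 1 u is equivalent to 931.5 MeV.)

8.24 MeV/nucleon

Σm = 62·m_p + 90·m_n = 62.4511430 + 90.7798410 = 153.2309840 u
The mass defect is 153.2309840 − 151.88573 = 1.3452540 u.
Binding energy = Δm·c² = 1.3452540 × 931.5 MeV/u = 1253.10 MeV
Dividing by A = 152 gives 8.244 MeV per nucleon.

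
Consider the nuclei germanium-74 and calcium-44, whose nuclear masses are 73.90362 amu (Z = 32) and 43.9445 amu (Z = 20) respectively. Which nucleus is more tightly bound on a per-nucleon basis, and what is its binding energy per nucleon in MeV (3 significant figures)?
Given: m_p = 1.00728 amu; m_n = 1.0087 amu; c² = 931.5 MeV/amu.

germanium-74: Σm = 32(1.00728) + 42(1.0087) = 74.59836 amu; Δm = 0.69474 amu; E_B = 647.15 MeV; E_B/A = 8.745 MeV
calcium-44: Σm = 20(1.00728) + 24(1.0087) = 44.35440 amu; Δm = 0.40990 amu; E_B = 381.82 MeV; E_B/A = 8.678 MeV
germanium-74 has the higher binding energy per nucleon, so it is the more tightly bound nucleus.

germanium-74; 8.75 MeV/nucleon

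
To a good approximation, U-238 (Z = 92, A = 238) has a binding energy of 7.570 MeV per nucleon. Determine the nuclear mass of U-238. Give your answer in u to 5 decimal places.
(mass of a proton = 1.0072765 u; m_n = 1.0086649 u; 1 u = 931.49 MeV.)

Total binding energy = 238 × 7.570 = 1801.660 MeV
Mass defect = 1801.660 MeV / (931.49 MeV/u) = 1.9341700 u
Constituent mass = 92(1.0072765) + 146(1.0086649) = 239.9345134 u
Nuclear mass = 239.9345134 − 1.9341700 = 238.0003434 u ≈ 238.00034 u (to 5 decimal places)

238.00034 u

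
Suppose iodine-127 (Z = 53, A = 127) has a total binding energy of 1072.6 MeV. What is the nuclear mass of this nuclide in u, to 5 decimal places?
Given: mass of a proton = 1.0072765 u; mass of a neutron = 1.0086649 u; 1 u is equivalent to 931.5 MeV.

Mass defect = 1072.6 MeV / (931.5 MeV/u) = 1.1514761 u
Constituent mass = 53(1.0072765) + 74(1.0086649) = 128.0268571 u
Nuclear mass = 128.0268571 − 1.1514761 = 126.8753810 u ≈ 126.87538 u (to 5 decimal places)

126.87538 u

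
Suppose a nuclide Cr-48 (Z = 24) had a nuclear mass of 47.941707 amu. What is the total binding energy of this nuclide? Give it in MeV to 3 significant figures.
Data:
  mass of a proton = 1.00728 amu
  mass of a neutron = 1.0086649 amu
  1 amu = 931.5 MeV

411 MeV

Z = 24, so N = A − Z = 48 − 24 = 24.
Total constituent mass: 24 × 1.00728 + 24 × 1.0086649 = 48.3826776 amu
Mass defect Δm = 48.3826776 − 47.941707 = 0.4409706 amu
Binding energy = Δm·c² = 0.4409706 × 931.5 MeV/amu = 410.764 MeV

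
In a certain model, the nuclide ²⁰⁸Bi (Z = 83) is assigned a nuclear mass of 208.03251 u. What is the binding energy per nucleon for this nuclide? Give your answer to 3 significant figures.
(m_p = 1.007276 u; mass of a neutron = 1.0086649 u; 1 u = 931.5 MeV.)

Z = 83, so N = A − Z = 208 − 83 = 125.
Total constituent mass: 83 × 1.007276 + 125 × 1.0086649 = 209.6870205 u
Δm = 209.6870205 − 208.03251 = 1.6545105 u
Binding energy = Δm·c² = 1.6545105 × 931.5 MeV/u = 1541.18 MeV
BE/A = 1541.18 MeV / 208 = 7.410 MeV/nucleon

7.41 MeV/nucleon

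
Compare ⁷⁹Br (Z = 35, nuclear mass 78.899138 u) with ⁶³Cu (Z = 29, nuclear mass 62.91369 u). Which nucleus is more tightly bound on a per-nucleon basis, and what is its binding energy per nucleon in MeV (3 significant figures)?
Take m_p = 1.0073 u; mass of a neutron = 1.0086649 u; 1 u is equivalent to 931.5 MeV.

⁶³Cu; 8.76 MeV/nucleon

⁷⁹Br: Σm = 35(1.0073) + 44(1.0086649) = 79.6367556 u; Δm = 0.7376176 u; E_B = 687.09 MeV; E_B/A = 8.697 MeV
⁶³Cu: Σm = 29(1.0073) + 34(1.0086649) = 63.5063066 u; Δm = 0.5926166 u; E_B = 552.02 MeV; E_B/A = 8.762 MeV
⁶³Cu has the higher binding energy per nucleon, so it is the more tightly bound nucleus.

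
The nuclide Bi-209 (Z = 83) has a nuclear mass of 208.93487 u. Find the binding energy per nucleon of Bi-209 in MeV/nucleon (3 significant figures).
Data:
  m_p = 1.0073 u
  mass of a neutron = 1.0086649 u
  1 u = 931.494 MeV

7.86 MeV/nucleon

Z = 83, so N = A − Z = 209 − 83 = 126.
Total constituent mass: 83 × 1.0073 + 126 × 1.0086649 = 210.6976774 u
Mass defect Δm = 210.6976774 − 208.93487 = 1.7628074 u
Converting to energy: 1.7628074 u × 931.494 MeV/u = 1642.04 MeV
Per nucleon: 1642.04 / 209 = 7.857 MeV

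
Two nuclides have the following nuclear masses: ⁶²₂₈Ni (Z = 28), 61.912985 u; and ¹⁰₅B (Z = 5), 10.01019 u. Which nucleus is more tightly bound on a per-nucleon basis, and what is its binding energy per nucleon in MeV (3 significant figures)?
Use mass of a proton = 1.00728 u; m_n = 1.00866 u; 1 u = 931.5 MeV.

⁶²₂₈Ni: Σm = 28(1.00728) + 34(1.00866) = 62.49828 u; Δm = 0.585295 u; E_B = 545.20 MeV; E_B/A = 8.794 MeV
¹⁰₅B: Σm = 5(1.00728) + 5(1.00866) = 10.07970 u; Δm = 0.06951 u; E_B = 64.749 MeV; E_B/A = 6.4749 MeV
⁶²₂₈Ni has the higher binding energy per nucleon, so it is the more tightly bound nucleus.

⁶²₂₈Ni; 8.79 MeV/nucleon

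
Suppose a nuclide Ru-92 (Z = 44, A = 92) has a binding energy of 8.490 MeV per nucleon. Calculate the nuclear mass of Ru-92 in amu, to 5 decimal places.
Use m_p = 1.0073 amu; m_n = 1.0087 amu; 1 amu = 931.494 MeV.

91.90028 amu

Total binding energy = 92 × 8.490 = 781.080 MeV
Mass defect = 781.080 MeV / (931.494 MeV/amu) = 0.8385239 amu
Constituent mass = 44(1.0073) + 48(1.0087) = 92.7388 amu
Nuclear mass = 92.7388 − 0.8385239 = 91.9002761 amu ≈ 91.90028 amu (to 5 decimal places)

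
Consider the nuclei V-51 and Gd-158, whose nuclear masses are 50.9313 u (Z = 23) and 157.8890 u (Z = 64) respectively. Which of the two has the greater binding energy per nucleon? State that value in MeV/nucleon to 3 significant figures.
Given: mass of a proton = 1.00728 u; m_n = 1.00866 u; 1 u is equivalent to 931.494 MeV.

V-51; 8.74 MeV/nucleon

V-51: Σm = 23(1.00728) + 28(1.00866) = 51.40992 u; Δm = 0.47862 u; E_B = 445.83 MeV; E_B/A = 8.742 MeV
Gd-158: Σm = 64(1.00728) + 94(1.00866) = 159.27996 u; Δm = 1.39096 u; E_B = 1295.67 MeV; E_B/A = 8.200 MeV
V-51 has the higher binding energy per nucleon, so it is the more tightly bound nucleus.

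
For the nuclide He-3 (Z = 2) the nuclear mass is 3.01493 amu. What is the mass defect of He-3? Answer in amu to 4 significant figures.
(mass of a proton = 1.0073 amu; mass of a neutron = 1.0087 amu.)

0.008370 amu

The nucleus contains 2 protons and 3 − 2 = 1 neutrons.
Mass of separated nucleons = 2(1.0073) + 1(1.0087) = 2.0146 + 1.0087 = 3.0233 amu
Δm = 3.0233 − 3.01493 = 0.00837 amu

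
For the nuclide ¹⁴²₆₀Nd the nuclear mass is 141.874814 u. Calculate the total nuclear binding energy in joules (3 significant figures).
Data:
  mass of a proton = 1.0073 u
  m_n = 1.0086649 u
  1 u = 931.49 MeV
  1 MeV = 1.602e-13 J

1.90e-10 J

Total constituent mass: 60 × 1.0073 + 82 × 1.0086649 = 143.1485218 u
Δm = 143.1485218 − 141.874814 = 1.2737078 u
Binding energy = Δm·c² = 1.2737078 × 931.49 MeV/u = 1186.45 MeV
In joules: 1186.45 MeV × 1.602e-13 J/MeV = 1.9007e-10 J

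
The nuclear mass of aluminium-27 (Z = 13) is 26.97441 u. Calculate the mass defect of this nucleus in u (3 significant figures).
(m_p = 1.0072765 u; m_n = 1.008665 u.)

0.241 u

The nucleus contains 13 protons and 27 − 13 = 14 neutrons.
Total constituent mass: 13 × 1.0072765 + 14 × 1.008665 = 27.2159045 u
Δm = 27.2159045 − 26.97441 = 0.2414945 u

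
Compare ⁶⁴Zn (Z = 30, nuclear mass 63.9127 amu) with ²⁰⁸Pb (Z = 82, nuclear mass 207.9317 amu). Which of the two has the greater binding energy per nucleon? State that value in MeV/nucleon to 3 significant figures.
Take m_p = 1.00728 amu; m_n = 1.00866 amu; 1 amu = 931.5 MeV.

⁶⁴Zn; 8.73 MeV/nucleon

⁶⁴Zn: Σm = 30(1.00728) + 34(1.00866) = 64.51284 amu; Δm = 0.60014 amu; E_B = 559.0304 MeV; E_B/A = 8.7349 MeV
²⁰⁸Pb: Σm = 82(1.00728) + 126(1.00866) = 209.68812 amu; Δm = 1.75642 amu; E_B = 1636.1 MeV; E_B/A = 7.866 MeV
⁶⁴Zn has the higher binding energy per nucleon, so it is the more tightly bound nucleus.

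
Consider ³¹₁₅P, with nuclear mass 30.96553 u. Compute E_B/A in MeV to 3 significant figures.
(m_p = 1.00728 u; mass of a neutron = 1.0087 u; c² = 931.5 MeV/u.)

8.50 MeV/nucleon

The nucleus contains 15 protons and 31 − 15 = 16 neutrons.
Σm = 15·m_p + 16·m_n = 15.10920 + 16.1392 = 31.24840 u
Mass defect Δm = 31.24840 − 30.96553 = 0.28287 u
Binding energy = Δm·c² = 0.28287 × 931.5 MeV/u = 263.493 MeV
Dividing by A = 31 gives 8.500 MeV per nucleon.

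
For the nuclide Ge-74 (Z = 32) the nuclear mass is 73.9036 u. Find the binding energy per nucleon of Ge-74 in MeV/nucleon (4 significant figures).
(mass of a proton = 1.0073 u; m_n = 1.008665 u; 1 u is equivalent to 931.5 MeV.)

8.735 MeV/nucleon

With 32 protons and 42 neutrons (A = 74):
Σm = 32·m_p + 42·m_n = 32.2336 + 42.363930 = 74.597530 u
The mass defect is 74.597530 − 73.9036 = 0.693930 u.
E_B = 0.693930 × 931.5 = 646.396 MeV
Per nucleon: 646.396 / 74 = 8.735 MeV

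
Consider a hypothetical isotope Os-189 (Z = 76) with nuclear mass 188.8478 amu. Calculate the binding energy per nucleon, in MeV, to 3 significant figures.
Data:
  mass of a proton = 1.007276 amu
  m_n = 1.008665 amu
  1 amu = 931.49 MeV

With 76 protons and 113 neutrons (A = 189):
Mass of separated nucleons = 76(1.007276) + 113(1.008665) = 76.552976 + 113.979145 = 190.532121 amu
Δm = 190.532121 − 188.8478 = 1.684321 amu
E_B = 1.684321 × 931.49 = 1568.93 MeV
Dividing by A = 189 gives 8.301 MeV per nucleon.

8.30 MeV/nucleon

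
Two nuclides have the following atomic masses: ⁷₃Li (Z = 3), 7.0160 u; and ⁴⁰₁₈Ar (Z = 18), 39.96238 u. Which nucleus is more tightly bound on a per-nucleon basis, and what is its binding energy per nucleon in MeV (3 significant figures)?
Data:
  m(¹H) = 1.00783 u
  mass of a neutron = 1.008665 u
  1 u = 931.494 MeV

⁴⁰₁₈Ar; 8.60 MeV/nucleon

⁷₃Li: Σm = 3(1.00783) + 4(1.008665) = 7.058150 u; Δm = 0.042150 u; E_B = 39.262 MeV; E_B/A = 5.609 MeV
⁴⁰₁₈Ar: Σm = 18(1.00783) + 22(1.008665) = 40.331570 u; Δm = 0.369190 u; E_B = 343.898 MeV; E_B/A = 8.597 MeV
⁴⁰₁₈Ar has the higher binding energy per nucleon, so it is the more tightly bound nucleus.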